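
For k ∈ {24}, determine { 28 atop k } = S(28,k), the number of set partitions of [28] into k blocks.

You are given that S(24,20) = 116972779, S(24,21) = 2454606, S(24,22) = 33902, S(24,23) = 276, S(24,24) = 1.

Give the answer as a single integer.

@25  (25,21):2454606·21+116972779→168519505, (25,22):33902·22+2454606→3200450, (25,23):276·23+33902→40250, (25,24):1·24+276→300
@26  (26,22):3200450·22+168519505→238929405, (26,23):40250·23+3200450→4126200, (26,24):300·24+40250→47450
@27  (27,23):4126200·23+238929405→333832005, (27,24):47450·24+4126200→5265000
@28  (28,24):5265000·24+333832005→460192005
Read S(28,24) = 460192005.

460192005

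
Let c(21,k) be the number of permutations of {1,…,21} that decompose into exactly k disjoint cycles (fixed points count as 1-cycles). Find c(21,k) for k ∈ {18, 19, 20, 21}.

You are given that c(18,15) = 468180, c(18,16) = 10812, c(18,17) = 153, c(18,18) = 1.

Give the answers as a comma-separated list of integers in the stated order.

1256850, 20615, 210, 1

row 19: T[19][16]=18·10812+468180=662796  T[19][17]=18·153+10812=13566  T[19][18]=18·1+153=171  T[19][19]=18·0+1=1
row 20: T[20][17]=19·13566+662796=920550  T[20][18]=19·171+13566=16815  T[20][19]=19·1+171=190  T[20][20]=19·0+1=1
row 21: T[21][18]=20·16815+920550=1256850  T[21][19]=20·190+16815=20615  T[21][20]=20·1+190=210  T[21][21]=20·0+1=1
Read c(21,18) = 1256850, c(21,19) = 20615, c(21,20) = 210, c(21,21) = 1.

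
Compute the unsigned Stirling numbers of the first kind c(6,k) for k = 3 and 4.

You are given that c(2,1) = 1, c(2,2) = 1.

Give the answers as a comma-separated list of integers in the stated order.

225, 85

@3  (3,1):1·2+0→2, (3,2):1·2+1→3, (3,3):0·2+1→1
@4  (4,1):2·3+0→6, (4,2):3·3+2→11, (4,3):1·3+3→6, (4,4):0·3+1→1
@5  (5,2):11·4+6→50, (5,3):6·4+11→35, (5,4):1·4+6→10
@6  (6,3):35·5+50→225, (6,4):10·5+35→85
Read c(6,3) = 225, c(6,4) = 85.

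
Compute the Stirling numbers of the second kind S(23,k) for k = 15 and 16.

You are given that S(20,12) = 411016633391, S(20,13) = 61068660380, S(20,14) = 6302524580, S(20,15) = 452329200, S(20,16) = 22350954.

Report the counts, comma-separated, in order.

i=21: T(21,13)=411016633391+13·61068660380=1204909218331 | T(21,14)=61068660380+14·6302524580=149304004500 | T(21,15)=6302524580+15·452329200=13087462580 | T(21,16)=452329200+16·22350954=809944464
i=22: T(22,14)=1204909218331+14·149304004500=3295165281331 | T(22,15)=149304004500+15·13087462580=345615943200 | T(22,16)=13087462580+16·809944464=26046574004
i=23: T(23,15)=3295165281331+15·345615943200=8479404429331 | T(23,16)=345615943200+16·26046574004=762361127264
Read S(23,15) = 8479404429331, S(23,16) = 762361127264.

8479404429331, 762361127264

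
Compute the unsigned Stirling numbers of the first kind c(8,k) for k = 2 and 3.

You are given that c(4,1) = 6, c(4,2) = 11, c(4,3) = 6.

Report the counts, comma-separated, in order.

13068, 13132

i=5: T(5,1)=0+4·6=24 | T(5,2)=6+4·11=50 | T(5,3)=11+4·6=35
i=6: T(6,1)=0+5·24=120 | T(6,2)=24+5·50=274 | T(6,3)=50+5·35=225
i=7: T(7,1)=0+6·120=720 | T(7,2)=120+6·274=1764 | T(7,3)=274+6·225=1624
i=8: T(8,2)=720+7·1764=13068 | T(8,3)=1764+7·1624=13132
Read c(8,2) = 13068, c(8,3) = 13132.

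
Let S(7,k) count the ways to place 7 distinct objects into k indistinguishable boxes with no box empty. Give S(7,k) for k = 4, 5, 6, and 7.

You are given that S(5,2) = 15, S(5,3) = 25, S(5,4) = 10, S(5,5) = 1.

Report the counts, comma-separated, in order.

350, 140, 21, 1

row 6: T[6][3]=3·25+15=90  T[6][4]=4·10+25=65  T[6][5]=5·1+10=15  T[6][6]=6·0+1=1
row 7: T[7][4]=4·65+90=350  T[7][5]=5·15+65=140  T[7][6]=6·1+15=21  T[7][7]=7·0+1=1
Read S(7,4) = 350, S(7,5) = 140, S(7,6) = 21, S(7,7) = 1.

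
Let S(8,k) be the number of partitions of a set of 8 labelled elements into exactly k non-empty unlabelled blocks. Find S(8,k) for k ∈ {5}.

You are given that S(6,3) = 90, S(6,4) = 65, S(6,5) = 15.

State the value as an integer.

@7  (7,4):65·4+90→350, (7,5):15·5+65→140
@8  (8,5):140·5+350→1050
Read S(8,5) = 1050.

1050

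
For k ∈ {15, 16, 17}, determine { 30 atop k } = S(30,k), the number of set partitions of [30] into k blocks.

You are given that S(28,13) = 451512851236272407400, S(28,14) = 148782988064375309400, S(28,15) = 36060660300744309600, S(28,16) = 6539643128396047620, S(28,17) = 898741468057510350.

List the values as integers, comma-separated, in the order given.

i=29: T(29,14)=451512851236272407400+14·148782988064375309400=2534474684137526739000 | T(29,15)=148782988064375309400+15·36060660300744309600=689692892575539953400 | T(29,16)=36060660300744309600+16·6539643128396047620=140694950355081071520 | T(29,17)=6539643128396047620+17·898741468057510350=21818248085373723570
i=30: T(30,15)=2534474684137526739000+15·689692892575539953400=12879868072770626040000 | T(30,16)=689692892575539953400+16·140694950355081071520=2940812098256837097720 | T(30,17)=140694950355081071520+17·21818248085373723570=511605167806434372210
Read S(30,15) = 12879868072770626040000, S(30,16) = 2940812098256837097720, S(30,17) = 511605167806434372210.

12879868072770626040000, 2940812098256837097720, 511605167806434372210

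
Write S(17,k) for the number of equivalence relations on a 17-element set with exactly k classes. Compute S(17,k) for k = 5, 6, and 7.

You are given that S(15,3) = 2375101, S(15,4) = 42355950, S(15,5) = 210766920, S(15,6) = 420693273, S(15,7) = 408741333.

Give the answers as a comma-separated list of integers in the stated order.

row 16: T[16][4]=4·42355950+2375101=171798901  T[16][5]=5·210766920+42355950=1096190550  T[16][6]=6·420693273+210766920=2734926558  T[16][7]=7·408741333+420693273=3281882604
row 17: T[17][5]=5·1096190550+171798901=5652751651  T[17][6]=6·2734926558+1096190550=17505749898  T[17][7]=7·3281882604+2734926558=25708104786
Read S(17,5) = 5652751651, S(17,6) = 17505749898, S(17,7) = 25708104786.

5652751651, 17505749898, 25708104786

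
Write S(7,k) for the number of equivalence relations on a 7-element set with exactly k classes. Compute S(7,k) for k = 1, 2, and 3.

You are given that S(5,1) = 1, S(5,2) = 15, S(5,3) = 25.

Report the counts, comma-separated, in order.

1, 63, 301

[6] T[6,1]:1*1+0=1 · T[6,2]:2*15+1=31 · T[6,3]:3*25+15=90
[7] T[7,1]:1*1+0=1 · T[7,2]:2*31+1=63 · T[7,3]:3*90+31=301
Read S(7,1) = 1, S(7,2) = 63, S(7,3) = 301.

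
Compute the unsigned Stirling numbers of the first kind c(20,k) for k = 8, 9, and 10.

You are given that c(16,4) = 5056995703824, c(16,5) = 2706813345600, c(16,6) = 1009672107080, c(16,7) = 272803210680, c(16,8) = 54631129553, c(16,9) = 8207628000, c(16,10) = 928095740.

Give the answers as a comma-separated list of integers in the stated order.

[17] T[17,5]:16*2706813345600+5056995703824=48366009233424 · T[17,6]:16*1009672107080+2706813345600=18861567058880 · T[17,7]:16*272803210680+1009672107080=5374523477960 · T[17,8]:16*54631129553+272803210680=1146901283528 · T[17,9]:16*8207628000+54631129553=185953177553 · T[17,10]:16*928095740+8207628000=23057159840
[18] T[18,6]:17*18861567058880+48366009233424=369012649234384 · T[18,7]:17*5374523477960+18861567058880=110228466184200 · T[18,8]:17*1146901283528+5374523477960=24871845297936 · T[18,9]:17*185953177553+1146901283528=4308105301929 · T[18,10]:17*23057159840+185953177553=577924894833
[19] T[19,7]:18*110228466184200+369012649234384=2353125040549984 · T[19,8]:18*24871845297936+110228466184200=557921681547048 · T[19,9]:18*4308105301929+24871845297936=102417740732658 · T[19,10]:18*577924894833+4308105301929=14710753408923
[20] T[20,8]:19*557921681547048+2353125040549984=12953636989943896 · T[20,9]:19*102417740732658+557921681547048=2503858755467550 · T[20,10]:19*14710753408923+102417740732658=381922055502195
Read c(20,8) = 12953636989943896, c(20,9) = 2503858755467550, c(20,10) = 381922055502195.

12953636989943896, 2503858755467550, 381922055502195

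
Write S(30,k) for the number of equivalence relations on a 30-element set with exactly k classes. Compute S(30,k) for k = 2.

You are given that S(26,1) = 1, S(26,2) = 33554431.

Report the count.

536870911

row 27: T[27][1]=1·1+0=1  T[27][2]=2·33554431+1=67108863
row 28: T[28][1]=1·1+0=1  T[28][2]=2·67108863+1=134217727
row 29: T[29][1]=1·1+0=1  T[29][2]=2·134217727+1=268435455
row 30: T[30][2]=2·268435455+1=536870911
Read S(30,2) = 536870911.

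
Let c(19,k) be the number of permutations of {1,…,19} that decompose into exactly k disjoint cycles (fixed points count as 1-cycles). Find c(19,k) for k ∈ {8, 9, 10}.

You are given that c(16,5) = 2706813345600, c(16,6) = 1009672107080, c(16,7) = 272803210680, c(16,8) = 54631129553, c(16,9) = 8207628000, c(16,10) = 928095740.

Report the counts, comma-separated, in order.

@17  (17,6):1009672107080·16+2706813345600→18861567058880, (17,7):272803210680·16+1009672107080→5374523477960, (17,8):54631129553·16+272803210680→1146901283528, (17,9):8207628000·16+54631129553→185953177553, (17,10):928095740·16+8207628000→23057159840
@18  (18,7):5374523477960·17+18861567058880→110228466184200, (18,8):1146901283528·17+5374523477960→24871845297936, (18,9):185953177553·17+1146901283528→4308105301929, (18,10):23057159840·17+185953177553→577924894833
@19  (19,8):24871845297936·18+110228466184200→557921681547048, (19,9):4308105301929·18+24871845297936→102417740732658, (19,10):577924894833·18+4308105301929→14710753408923
Read c(19,8) = 557921681547048, c(19,9) = 102417740732658, c(19,10) = 14710753408923.

557921681547048, 102417740732658, 14710753408923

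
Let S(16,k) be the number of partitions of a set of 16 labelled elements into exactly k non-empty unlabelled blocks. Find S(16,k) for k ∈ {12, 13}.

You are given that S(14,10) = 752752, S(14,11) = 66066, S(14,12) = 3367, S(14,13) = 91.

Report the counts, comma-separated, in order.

[15] T[15,11]:11*66066+752752=1479478 · T[15,12]:12*3367+66066=106470 · T[15,13]:13*91+3367=4550
[16] T[16,12]:12*106470+1479478=2757118 · T[16,13]:13*4550+106470=165620
Read S(16,12) = 2757118, S(16,13) = 165620.

2757118, 165620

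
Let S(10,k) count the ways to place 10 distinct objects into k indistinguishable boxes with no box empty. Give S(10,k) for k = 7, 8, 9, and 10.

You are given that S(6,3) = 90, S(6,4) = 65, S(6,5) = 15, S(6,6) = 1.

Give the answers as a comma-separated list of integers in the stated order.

5880, 750, 45, 1

r7: T_7,4=4×65+90=350; T_7,5=5×15+65=140; T_7,6=6×1+15=21; T_7,7=7×0+1=1
r8: T_8,5=5×140+350=1050; T_8,6=6×21+140=266; T_8,7=7×1+21=28; T_8,8=8×0+1=1
r9: T_9,6=6×266+1050=2646; T_9,7=7×28+266=462; T_9,8=8×1+28=36; T_9,9=9×0+1=1
r10: T_10,7=7×462+2646=5880; T_10,8=8×36+462=750; T_10,9=9×1+36=45; T_10,10=10×0+1=1
Read S(10,7) = 5880, S(10,8) = 750, S(10,9) = 45, S(10,10) = 1.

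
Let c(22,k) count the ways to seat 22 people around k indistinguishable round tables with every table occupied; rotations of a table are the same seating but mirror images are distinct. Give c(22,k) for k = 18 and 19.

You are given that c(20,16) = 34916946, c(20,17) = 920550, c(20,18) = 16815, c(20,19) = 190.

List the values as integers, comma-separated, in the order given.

79721796, 1689765

r21: T_21,17=20×920550+34916946=53327946; T_21,18=20×16815+920550=1256850; T_21,19=20×190+16815=20615
r22: T_22,18=21×1256850+53327946=79721796; T_22,19=21×20615+1256850=1689765
Read c(22,18) = 79721796, c(22,19) = 1689765.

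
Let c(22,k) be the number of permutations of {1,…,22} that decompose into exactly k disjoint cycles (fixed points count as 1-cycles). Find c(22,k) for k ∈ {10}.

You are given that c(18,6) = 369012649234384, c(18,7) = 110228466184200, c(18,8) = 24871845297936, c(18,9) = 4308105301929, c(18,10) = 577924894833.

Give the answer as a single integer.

row 19: T[19][7]=18·110228466184200+369012649234384=2353125040549984  T[19][8]=18·24871845297936+110228466184200=557921681547048  T[19][9]=18·4308105301929+24871845297936=102417740732658  T[19][10]=18·577924894833+4308105301929=14710753408923
row 20: T[20][8]=19·557921681547048+2353125040549984=12953636989943896  T[20][9]=19·102417740732658+557921681547048=2503858755467550  T[20][10]=19·14710753408923+102417740732658=381922055502195
row 21: T[21][9]=20·2503858755467550+12953636989943896=63030812099294896  T[21][10]=20·381922055502195+2503858755467550=10142299865511450
row 22: T[22][10]=21·10142299865511450+63030812099294896=276019109275035346
Read c(22,10) = 276019109275035346.

276019109275035346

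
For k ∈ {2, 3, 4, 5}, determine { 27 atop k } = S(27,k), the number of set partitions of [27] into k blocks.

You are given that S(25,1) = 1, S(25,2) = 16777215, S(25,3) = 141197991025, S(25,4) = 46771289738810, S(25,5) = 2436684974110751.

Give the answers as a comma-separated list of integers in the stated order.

67108863, 1270865805301, 749329038535350, 61338207158409090

[26] T[26,1]:1*1+0=1 · T[26,2]:2*16777215+1=33554431 · T[26,3]:3*141197991025+16777215=423610750290 · T[26,4]:4*46771289738810+141197991025=187226356946265 · T[26,5]:5*2436684974110751+46771289738810=12230196160292565
[27] T[27,2]:2*33554431+1=67108863 · T[27,3]:3*423610750290+33554431=1270865805301 · T[27,4]:4*187226356946265+423610750290=749329038535350 · T[27,5]:5*12230196160292565+187226356946265=61338207158409090
Read S(27,2) = 67108863, S(27,3) = 1270865805301, S(27,4) = 749329038535350, S(27,5) = 61338207158409090.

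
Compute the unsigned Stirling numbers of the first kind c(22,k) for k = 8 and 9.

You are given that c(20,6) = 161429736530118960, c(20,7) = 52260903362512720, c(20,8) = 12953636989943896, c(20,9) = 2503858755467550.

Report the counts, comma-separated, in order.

7744654310169576800, 1634980697246583456

i=21: T(21,7)=161429736530118960+20·52260903362512720=1206647803780373360 | T(21,8)=52260903362512720+20·12953636989943896=311333643161390640 | T(21,9)=12953636989943896+20·2503858755467550=63030812099294896
i=22: T(22,8)=1206647803780373360+21·311333643161390640=7744654310169576800 | T(22,9)=311333643161390640+21·63030812099294896=1634980697246583456
Read c(22,8) = 7744654310169576800, c(22,9) = 1634980697246583456.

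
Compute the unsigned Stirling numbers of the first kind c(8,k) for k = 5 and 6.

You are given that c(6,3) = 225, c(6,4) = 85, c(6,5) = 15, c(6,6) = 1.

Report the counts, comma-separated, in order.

i=7: T(7,4)=225+6·85=735 | T(7,5)=85+6·15=175 | T(7,6)=15+6·1=21
i=8: T(8,5)=735+7·175=1960 | T(8,6)=175+7·21=322
Read c(8,5) = 1960, c(8,6) = 322.

1960, 322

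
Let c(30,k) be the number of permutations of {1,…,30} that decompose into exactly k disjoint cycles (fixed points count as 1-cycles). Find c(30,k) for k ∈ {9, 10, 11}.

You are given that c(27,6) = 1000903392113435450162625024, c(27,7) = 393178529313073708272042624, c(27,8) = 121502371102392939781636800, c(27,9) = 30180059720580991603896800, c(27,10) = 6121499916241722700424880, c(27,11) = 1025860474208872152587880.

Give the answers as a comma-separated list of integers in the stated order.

981347603630155088295475765440, 215760462268683520394805979744, 39539238727270799376544542000

r28: T_28,7=27×393178529313073708272042624+1000903392113435450162625024=11616723683566425573507775872; T_28,8=27×121502371102392939781636800+393178529313073708272042624=3673742549077683082376236224; T_28,9=27×30180059720580991603896800+121502371102392939781636800=936363983558079713086850400; T_28,10=27×6121499916241722700424880+30180059720580991603896800=195460557459107504515368560; T_28,11=27×1025860474208872152587880+6121499916241722700424880=33819732719881270820297640
r29: T_29,8=28×3673742549077683082376236224+11616723683566425573507775872=114481515057741551880042390144; T_29,9=28×936363983558079713086850400+3673742549077683082376236224=29891934088703915048808047424; T_29,10=28×195460557459107504515368560+936363983558079713086850400=6409259592413089839517170080; T_29,11=28×33819732719881270820297640+195460557459107504515368560=1142413073615783087483702480
r30: T_30,9=29×29891934088703915048808047424+114481515057741551880042390144=981347603630155088295475765440; T_30,10=29×6409259592413089839517170080+29891934088703915048808047424=215760462268683520394805979744; T_30,11=29×1142413073615783087483702480+6409259592413089839517170080=39539238727270799376544542000
Read c(30,9) = 981347603630155088295475765440, c(30,10) = 215760462268683520394805979744, c(30,11) = 39539238727270799376544542000.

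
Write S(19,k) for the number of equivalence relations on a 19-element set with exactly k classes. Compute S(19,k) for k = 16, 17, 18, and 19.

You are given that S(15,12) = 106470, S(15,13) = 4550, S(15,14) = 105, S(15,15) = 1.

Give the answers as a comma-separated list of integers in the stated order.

row 16: T[16][13]=13·4550+106470=165620  T[16][14]=14·105+4550=6020  T[16][15]=15·1+105=120  T[16][16]=16·0+1=1
row 17: T[17][14]=14·6020+165620=249900  T[17][15]=15·120+6020=7820  T[17][16]=16·1+120=136  T[17][17]=17·0+1=1
row 18: T[18][15]=15·7820+249900=367200  T[18][16]=16·136+7820=9996  T[18][17]=17·1+136=153  T[18][18]=18·0+1=1
row 19: T[19][16]=16·9996+367200=527136  T[19][17]=17·153+9996=12597  T[19][18]=18·1+153=171  T[19][19]=19·0+1=1
Read S(19,16) = 527136, S(19,17) = 12597, S(19,18) = 171, S(19,19) = 1.

527136, 12597, 171, 1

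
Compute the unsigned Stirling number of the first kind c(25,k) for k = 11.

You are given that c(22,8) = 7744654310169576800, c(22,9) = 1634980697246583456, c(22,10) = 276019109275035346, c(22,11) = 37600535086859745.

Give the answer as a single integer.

@23  (23,9):1634980697246583456·22+7744654310169576800→43714229649594412832, (23,10):276019109275035346·22+1634980697246583456→7707401101297361068, (23,11):37600535086859745·22+276019109275035346→1103230881185949736
@24  (24,10):7707401101297361068·23+43714229649594412832→220984454979433717396, (24,11):1103230881185949736·23+7707401101297361068→33081711368574204996
@25  (25,11):33081711368574204996·24+220984454979433717396→1014945527825214637300
Read c(25,11) = 1014945527825214637300.

1014945527825214637300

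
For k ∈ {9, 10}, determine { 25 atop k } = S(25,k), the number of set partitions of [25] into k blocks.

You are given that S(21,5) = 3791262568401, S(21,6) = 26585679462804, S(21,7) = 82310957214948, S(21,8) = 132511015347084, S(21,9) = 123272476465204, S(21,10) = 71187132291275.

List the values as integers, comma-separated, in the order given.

1167921451092973005, 1203163392175387500

[22] T[22,6]:6*26585679462804+3791262568401=163305339345225 · T[22,7]:7*82310957214948+26585679462804=602762379967440 · T[22,8]:8*132511015347084+82310957214948=1142399079991620 · T[22,9]:9*123272476465204+132511015347084=1241963303533920 · T[22,10]:10*71187132291275+123272476465204=835143799377954
[23] T[23,7]:7*602762379967440+163305339345225=4382641999117305 · T[23,8]:8*1142399079991620+602762379967440=9741955019900400 · T[23,9]:9*1241963303533920+1142399079991620=12320068811796900 · T[23,10]:10*835143799377954+1241963303533920=9593401297313460
[24] T[24,8]:8*9741955019900400+4382641999117305=82318282158320505 · T[24,9]:9*12320068811796900+9741955019900400=120622574326072500 · T[24,10]:10*9593401297313460+12320068811796900=108254081784931500
[25] T[25,9]:9*120622574326072500+82318282158320505=1167921451092973005 · T[25,10]:10*108254081784931500+120622574326072500=1203163392175387500
Read S(25,9) = 1167921451092973005, S(25,10) = 1203163392175387500.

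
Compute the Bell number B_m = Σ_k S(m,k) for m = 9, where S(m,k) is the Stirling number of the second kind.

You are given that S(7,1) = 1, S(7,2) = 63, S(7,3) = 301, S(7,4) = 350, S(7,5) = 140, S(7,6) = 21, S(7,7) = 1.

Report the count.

@8  (8,1):1·1+0→1, (8,2):63·2+1→127, (8,3):301·3+63→966, (8,4):350·4+301→1701, (8,5):140·5+350→1050, (8,6):21·6+140→266, (8,7):1·7+21→28, (8,8):0·8+1→1
@9  (9,1):1·1+0→1, (9,2):127·2+1→255, (9,3):966·3+127→3025, (9,4):1701·4+966→7770, (9,5):1050·5+1701→6951, (9,6):266·6+1050→2646, (9,7):28·7+266→462, (9,8):1·8+28→36, (9,9):0·9+1→1
B_9 = ΣS(9,k) = 1+255+3025+7770+6951+2646+462+36+1 = 21147

21147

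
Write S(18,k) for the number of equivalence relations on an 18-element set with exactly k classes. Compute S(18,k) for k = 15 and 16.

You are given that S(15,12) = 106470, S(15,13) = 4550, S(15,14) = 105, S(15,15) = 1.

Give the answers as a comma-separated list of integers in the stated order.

367200, 9996

row 16: T[16][13]=13·4550+106470=165620  T[16][14]=14·105+4550=6020  T[16][15]=15·1+105=120  T[16][16]=16·0+1=1
row 17: T[17][14]=14·6020+165620=249900  T[17][15]=15·120+6020=7820  T[17][16]=16·1+120=136
row 18: T[18][15]=15·7820+249900=367200  T[18][16]=16·136+7820=9996
Read S(18,15) = 367200, S(18,16) = 9996.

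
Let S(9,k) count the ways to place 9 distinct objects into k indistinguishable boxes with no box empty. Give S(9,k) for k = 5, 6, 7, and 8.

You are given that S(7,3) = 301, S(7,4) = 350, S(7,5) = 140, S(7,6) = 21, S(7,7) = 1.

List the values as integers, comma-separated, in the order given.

@8  (8,4):350·4+301→1701, (8,5):140·5+350→1050, (8,6):21·6+140→266, (8,7):1·7+21→28, (8,8):0·8+1→1
@9  (9,5):1050·5+1701→6951, (9,6):266·6+1050→2646, (9,7):28·7+266→462, (9,8):1·8+28→36
Read S(9,5) = 6951, S(9,6) = 2646, S(9,7) = 462, S(9,8) = 36.

6951, 2646, 462, 36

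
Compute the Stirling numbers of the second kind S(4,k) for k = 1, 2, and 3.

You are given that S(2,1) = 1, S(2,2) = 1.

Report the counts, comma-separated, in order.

1, 7, 6

@3  (3,1):1·1+0→1, (3,2):1·2+1→3, (3,3):0·3+1→1
@4  (4,1):1·1+0→1, (4,2):3·2+1→7, (4,3):1·3+3→6
Read S(4,1) = 1, S(4,2) = 7, S(4,3) = 6.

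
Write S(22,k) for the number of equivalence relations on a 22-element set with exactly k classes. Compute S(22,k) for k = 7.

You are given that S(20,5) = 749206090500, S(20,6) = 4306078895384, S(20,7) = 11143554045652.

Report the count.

i=21: T(21,6)=749206090500+6·4306078895384=26585679462804 | T(21,7)=4306078895384+7·11143554045652=82310957214948
i=22: T(22,7)=26585679462804+7·82310957214948=602762379967440
Read S(22,7) = 602762379967440.

602762379967440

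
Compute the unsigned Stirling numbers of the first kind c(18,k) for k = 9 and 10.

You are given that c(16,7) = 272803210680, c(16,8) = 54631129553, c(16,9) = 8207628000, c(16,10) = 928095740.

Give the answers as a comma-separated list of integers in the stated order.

i=17: T(17,8)=272803210680+16·54631129553=1146901283528 | T(17,9)=54631129553+16·8207628000=185953177553 | T(17,10)=8207628000+16·928095740=23057159840
i=18: T(18,9)=1146901283528+17·185953177553=4308105301929 | T(18,10)=185953177553+17·23057159840=577924894833
Read c(18,9) = 4308105301929, c(18,10) = 577924894833.

4308105301929, 577924894833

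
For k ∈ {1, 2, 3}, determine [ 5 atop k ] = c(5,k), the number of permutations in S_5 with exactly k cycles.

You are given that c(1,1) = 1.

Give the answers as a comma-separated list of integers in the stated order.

24, 50, 35

[2] T[2,1]:1*1+0=1 · T[2,2]:1*0+1=1
[3] T[3,1]:2*1+0=2 · T[3,2]:2*1+1=3 · T[3,3]:2*0+1=1
[4] T[4,1]:3*2+0=6 · T[4,2]:3*3+2=11 · T[4,3]:3*1+3=6
[5] T[5,1]:4*6+0=24 · T[5,2]:4*11+6=50 · T[5,3]:4*6+11=35
Read c(5,1) = 24, c(5,2) = 50, c(5,3) = 35.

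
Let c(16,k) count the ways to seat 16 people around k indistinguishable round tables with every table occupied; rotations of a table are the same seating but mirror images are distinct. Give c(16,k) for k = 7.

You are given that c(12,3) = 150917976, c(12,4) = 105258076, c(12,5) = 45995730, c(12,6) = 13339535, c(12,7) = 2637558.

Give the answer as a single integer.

272803210680

row 13: T[13][4]=12·105258076+150917976=1414014888  T[13][5]=12·45995730+105258076=657206836  T[13][6]=12·13339535+45995730=206070150  T[13][7]=12·2637558+13339535=44990231
row 14: T[14][5]=13·657206836+1414014888=9957703756  T[14][6]=13·206070150+657206836=3336118786  T[14][7]=13·44990231+206070150=790943153
row 15: T[15][6]=14·3336118786+9957703756=56663366760  T[15][7]=14·790943153+3336118786=14409322928
row 16: T[16][7]=15·14409322928+56663366760=272803210680
Read c(16,7) = 272803210680.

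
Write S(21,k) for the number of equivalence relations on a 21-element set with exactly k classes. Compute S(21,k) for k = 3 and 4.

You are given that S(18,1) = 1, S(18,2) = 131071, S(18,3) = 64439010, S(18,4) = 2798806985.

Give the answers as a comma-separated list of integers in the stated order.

1742343625, 181509070050

row 19: T[19][1]=1·1+0=1  T[19][2]=2·131071+1=262143  T[19][3]=3·64439010+131071=193448101  T[19][4]=4·2798806985+64439010=11259666950
row 20: T[20][2]=2·262143+1=524287  T[20][3]=3·193448101+262143=580606446  T[20][4]=4·11259666950+193448101=45232115901
row 21: T[21][3]=3·580606446+524287=1742343625  T[21][4]=4·45232115901+580606446=181509070050
Read S(21,3) = 1742343625, S(21,4) = 181509070050.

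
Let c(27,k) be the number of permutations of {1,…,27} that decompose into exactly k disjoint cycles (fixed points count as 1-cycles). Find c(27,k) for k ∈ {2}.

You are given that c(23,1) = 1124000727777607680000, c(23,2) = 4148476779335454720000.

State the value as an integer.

1554454559147562279567360000

@24  (24,1):1124000727777607680000·23+0→25852016738884976640000, (24,2):4148476779335454720000·23+1124000727777607680000→96538966652493066240000
@25  (25,1):25852016738884976640000·24+0→620448401733239439360000, (25,2):96538966652493066240000·24+25852016738884976640000→2342787216398718566400000
@26  (26,1):620448401733239439360000·25+0→15511210043330985984000000, (26,2):2342787216398718566400000·25+620448401733239439360000→59190128811701203599360000
@27  (27,2):59190128811701203599360000·26+15511210043330985984000000→1554454559147562279567360000
Read c(27,2) = 1554454559147562279567360000.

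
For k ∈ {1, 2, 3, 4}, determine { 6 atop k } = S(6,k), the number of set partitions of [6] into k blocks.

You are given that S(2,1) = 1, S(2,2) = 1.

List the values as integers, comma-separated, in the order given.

1, 31, 90, 65

row 3: T[3][1]=1·1+0=1  T[3][2]=2·1+1=3  T[3][3]=3·0+1=1
row 4: T[4][1]=1·1+0=1  T[4][2]=2·3+1=7  T[4][3]=3·1+3=6  T[4][4]=4·0+1=1
row 5: T[5][1]=1·1+0=1  T[5][2]=2·7+1=15  T[5][3]=3·6+7=25  T[5][4]=4·1+6=10
row 6: T[6][1]=1·1+0=1  T[6][2]=2·15+1=31  T[6][3]=3·25+15=90  T[6][4]=4·10+25=65
Read S(6,1) = 1, S(6,2) = 31, S(6,3) = 90, S(6,4) = 65.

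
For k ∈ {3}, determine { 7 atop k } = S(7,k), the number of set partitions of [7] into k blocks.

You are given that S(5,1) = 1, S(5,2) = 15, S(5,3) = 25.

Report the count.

301

[6] T[6,2]:2*15+1=31 · T[6,3]:3*25+15=90
[7] T[7,3]:3*90+31=301
Read S(7,3) = 301.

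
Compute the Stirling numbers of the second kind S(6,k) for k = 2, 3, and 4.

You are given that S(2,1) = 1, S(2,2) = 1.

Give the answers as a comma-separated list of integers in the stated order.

[3] T[3,1]:1*1+0=1 · T[3,2]:2*1+1=3 · T[3,3]:3*0+1=1
[4] T[4,1]:1*1+0=1 · T[4,2]:2*3+1=7 · T[4,3]:3*1+3=6 · T[4,4]:4*0+1=1
[5] T[5,1]:1*1+0=1 · T[5,2]:2*7+1=15 · T[5,3]:3*6+7=25 · T[5,4]:4*1+6=10
[6] T[6,2]:2*15+1=31 · T[6,3]:3*25+15=90 · T[6,4]:4*10+25=65
Read S(6,2) = 31, S(6,3) = 90, S(6,4) = 65.

31, 90, 65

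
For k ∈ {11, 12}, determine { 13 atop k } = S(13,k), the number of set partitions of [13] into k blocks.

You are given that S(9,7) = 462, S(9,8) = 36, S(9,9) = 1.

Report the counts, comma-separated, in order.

2431, 78

[10] T[10,8]:8*36+462=750 · T[10,9]:9*1+36=45 · T[10,10]:10*0+1=1
[11] T[11,9]:9*45+750=1155 · T[11,10]:10*1+45=55 · T[11,11]:11*0+1=1
[12] T[12,10]:10*55+1155=1705 · T[12,11]:11*1+55=66 · T[12,12]:12*0+1=1
[13] T[13,11]:11*66+1705=2431 · T[13,12]:12*1+66=78
Read S(13,11) = 2431, S(13,12) = 78.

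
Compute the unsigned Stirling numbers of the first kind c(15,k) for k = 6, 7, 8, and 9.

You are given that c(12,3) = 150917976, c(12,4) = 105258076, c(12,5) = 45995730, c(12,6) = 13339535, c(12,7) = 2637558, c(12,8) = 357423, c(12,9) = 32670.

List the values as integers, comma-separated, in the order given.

r13: T_13,4=12×105258076+150917976=1414014888; T_13,5=12×45995730+105258076=657206836; T_13,6=12×13339535+45995730=206070150; T_13,7=12×2637558+13339535=44990231; T_13,8=12×357423+2637558=6926634; T_13,9=12×32670+357423=749463
r14: T_14,5=13×657206836+1414014888=9957703756; T_14,6=13×206070150+657206836=3336118786; T_14,7=13×44990231+206070150=790943153; T_14,8=13×6926634+44990231=135036473; T_14,9=13×749463+6926634=16669653
r15: T_15,6=14×3336118786+9957703756=56663366760; T_15,7=14×790943153+3336118786=14409322928; T_15,8=14×135036473+790943153=2681453775; T_15,9=14×16669653+135036473=368411615
Read c(15,6) = 56663366760, c(15,7) = 14409322928, c(15,8) = 2681453775, c(15,9) = 368411615.

56663366760, 14409322928, 2681453775, 368411615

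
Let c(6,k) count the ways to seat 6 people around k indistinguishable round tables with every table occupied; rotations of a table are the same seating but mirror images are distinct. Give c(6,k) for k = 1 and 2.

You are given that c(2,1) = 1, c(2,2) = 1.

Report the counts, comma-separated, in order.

120, 274

r3: T_3,1=2×1+0=2; T_3,2=2×1+1=3
r4: T_4,1=3×2+0=6; T_4,2=3×3+2=11
r5: T_5,1=4×6+0=24; T_5,2=4×11+6=50
r6: T_6,1=5×24+0=120; T_6,2=5×50+24=274
Read c(6,1) = 120, c(6,2) = 274.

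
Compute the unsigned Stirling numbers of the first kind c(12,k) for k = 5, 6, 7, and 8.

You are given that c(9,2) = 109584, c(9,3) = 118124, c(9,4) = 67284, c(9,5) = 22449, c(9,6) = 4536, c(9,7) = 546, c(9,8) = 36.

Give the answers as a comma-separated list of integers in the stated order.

i=10: T(10,3)=109584+9·118124=1172700 | T(10,4)=118124+9·67284=723680 | T(10,5)=67284+9·22449=269325 | T(10,6)=22449+9·4536=63273 | T(10,7)=4536+9·546=9450 | T(10,8)=546+9·36=870
i=11: T(11,4)=1172700+10·723680=8409500 | T(11,5)=723680+10·269325=3416930 | T(11,6)=269325+10·63273=902055 | T(11,7)=63273+10·9450=157773 | T(11,8)=9450+10·870=18150
i=12: T(12,5)=8409500+11·3416930=45995730 | T(12,6)=3416930+11·902055=13339535 | T(12,7)=902055+11·157773=2637558 | T(12,8)=157773+11·18150=357423
Read c(12,5) = 45995730, c(12,6) = 13339535, c(12,7) = 2637558, c(12,8) = 357423.

45995730, 13339535, 2637558, 357423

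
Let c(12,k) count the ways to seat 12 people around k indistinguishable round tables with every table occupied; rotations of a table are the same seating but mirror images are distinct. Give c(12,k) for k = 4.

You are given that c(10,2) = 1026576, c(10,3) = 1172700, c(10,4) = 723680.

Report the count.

105258076

row 11: T[11][3]=10·1172700+1026576=12753576  T[11][4]=10·723680+1172700=8409500
row 12: T[12][4]=11·8409500+12753576=105258076
Read c(12,4) = 105258076.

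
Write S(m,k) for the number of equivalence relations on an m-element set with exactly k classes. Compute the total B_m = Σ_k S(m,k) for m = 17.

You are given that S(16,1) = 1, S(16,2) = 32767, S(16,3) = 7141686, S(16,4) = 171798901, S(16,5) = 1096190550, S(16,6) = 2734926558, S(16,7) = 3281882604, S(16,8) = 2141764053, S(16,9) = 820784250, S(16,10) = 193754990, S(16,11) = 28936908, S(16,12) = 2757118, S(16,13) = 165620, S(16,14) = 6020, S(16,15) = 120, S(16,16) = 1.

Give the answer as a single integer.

82864869804

i=17: T(17,1)=0+1·1=1 | T(17,2)=1+2·32767=65535 | T(17,3)=32767+3·7141686=21457825 | T(17,4)=7141686+4·171798901=694337290 | T(17,5)=171798901+5·1096190550=5652751651 | T(17,6)=1096190550+6·2734926558=17505749898 | T(17,7)=2734926558+7·3281882604=25708104786 | T(17,8)=3281882604+8·2141764053=20415995028 | T(17,9)=2141764053+9·820784250=9528822303 | T(17,10)=820784250+10·193754990=2758334150 | T(17,11)=193754990+11·28936908=512060978 | T(17,12)=28936908+12·2757118=62022324 | T(17,13)=2757118+13·165620=4910178 | T(17,14)=165620+14·6020=249900 | T(17,15)=6020+15·120=7820 | T(17,16)=120+16·1=136 | T(17,17)=1+17·0=1
B_17 = ΣS(17,k) = 1+65535+21457825+694337290+5652751651+17505749898+25708104786+20415995028+9528822303+2758334150+512060978+62022324+4910178+249900+7820+136+1 = 82864869804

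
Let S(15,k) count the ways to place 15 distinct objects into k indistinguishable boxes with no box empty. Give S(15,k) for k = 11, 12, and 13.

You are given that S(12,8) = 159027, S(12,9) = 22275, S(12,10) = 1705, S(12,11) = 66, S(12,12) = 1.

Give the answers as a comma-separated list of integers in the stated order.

i=13: T(13,9)=159027+9·22275=359502 | T(13,10)=22275+10·1705=39325 | T(13,11)=1705+11·66=2431 | T(13,12)=66+12·1=78 | T(13,13)=1+13·0=1
i=14: T(14,10)=359502+10·39325=752752 | T(14,11)=39325+11·2431=66066 | T(14,12)=2431+12·78=3367 | T(14,13)=78+13·1=91
i=15: T(15,11)=752752+11·66066=1479478 | T(15,12)=66066+12·3367=106470 | T(15,13)=3367+13·91=4550
Read S(15,11) = 1479478, S(15,12) = 106470, S(15,13) = 4550.

1479478, 106470, 4550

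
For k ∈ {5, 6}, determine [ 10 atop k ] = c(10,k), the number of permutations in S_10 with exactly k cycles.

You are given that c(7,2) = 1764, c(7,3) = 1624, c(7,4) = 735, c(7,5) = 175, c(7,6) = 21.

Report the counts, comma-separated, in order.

269325, 63273

[8] T[8,3]:7*1624+1764=13132 · T[8,4]:7*735+1624=6769 · T[8,5]:7*175+735=1960 · T[8,6]:7*21+175=322
[9] T[9,4]:8*6769+13132=67284 · T[9,5]:8*1960+6769=22449 · T[9,6]:8*322+1960=4536
[10] T[10,5]:9*22449+67284=269325 · T[10,6]:9*4536+22449=63273
Read c(10,5) = 269325, c(10,6) = 63273.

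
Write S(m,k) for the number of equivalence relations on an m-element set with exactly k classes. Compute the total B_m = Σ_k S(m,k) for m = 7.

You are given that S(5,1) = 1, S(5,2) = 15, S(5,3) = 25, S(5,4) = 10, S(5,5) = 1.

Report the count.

877

i=6: T(6,1)=0+1·1=1 | T(6,2)=1+2·15=31 | T(6,3)=15+3·25=90 | T(6,4)=25+4·10=65 | T(6,5)=10+5·1=15 | T(6,6)=1+6·0=1
i=7: T(7,1)=0+1·1=1 | T(7,2)=1+2·31=63 | T(7,3)=31+3·90=301 | T(7,4)=90+4·65=350 | T(7,5)=65+5·15=140 | T(7,6)=15+6·1=21 | T(7,7)=1+7·0=1
B_7 = ΣS(7,k) = 1+63+301+350+140+21+1 = 877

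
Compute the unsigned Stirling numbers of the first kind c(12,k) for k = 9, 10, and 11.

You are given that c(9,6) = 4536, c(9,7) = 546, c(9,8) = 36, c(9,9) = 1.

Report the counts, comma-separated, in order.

32670, 1925, 66

i=10: T(10,7)=4536+9·546=9450 | T(10,8)=546+9·36=870 | T(10,9)=36+9·1=45 | T(10,10)=1+9·0=1
i=11: T(11,8)=9450+10·870=18150 | T(11,9)=870+10·45=1320 | T(11,10)=45+10·1=55 | T(11,11)=1+10·0=1
i=12: T(12,9)=18150+11·1320=32670 | T(12,10)=1320+11·55=1925 | T(12,11)=55+11·1=66
Read c(12,9) = 32670, c(12,10) = 1925, c(12,11) = 66.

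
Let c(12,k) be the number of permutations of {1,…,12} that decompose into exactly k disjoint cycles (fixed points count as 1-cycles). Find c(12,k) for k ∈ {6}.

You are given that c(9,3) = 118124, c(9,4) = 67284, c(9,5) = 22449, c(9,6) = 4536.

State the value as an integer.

13339535

[10] T[10,4]:9*67284+118124=723680 · T[10,5]:9*22449+67284=269325 · T[10,6]:9*4536+22449=63273
[11] T[11,5]:10*269325+723680=3416930 · T[11,6]:10*63273+269325=902055
[12] T[12,6]:11*902055+3416930=13339535
Read c(12,6) = 13339535.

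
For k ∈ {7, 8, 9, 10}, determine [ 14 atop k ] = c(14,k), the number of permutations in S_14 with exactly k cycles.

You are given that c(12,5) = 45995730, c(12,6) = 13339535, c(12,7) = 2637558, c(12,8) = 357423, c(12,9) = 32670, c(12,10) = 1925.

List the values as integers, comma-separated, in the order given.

790943153, 135036473, 16669653, 1474473

@13  (13,6):13339535·12+45995730→206070150, (13,7):2637558·12+13339535→44990231, (13,8):357423·12+2637558→6926634, (13,9):32670·12+357423→749463, (13,10):1925·12+32670→55770
@14  (14,7):44990231·13+206070150→790943153, (14,8):6926634·13+44990231→135036473, (14,9):749463·13+6926634→16669653, (14,10):55770·13+749463→1474473
Read c(14,7) = 790943153, c(14,8) = 135036473, c(14,9) = 16669653, c(14,10) = 1474473.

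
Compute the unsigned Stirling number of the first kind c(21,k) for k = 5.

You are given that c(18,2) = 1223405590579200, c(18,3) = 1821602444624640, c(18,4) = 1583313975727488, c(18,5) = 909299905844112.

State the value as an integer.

8037811822645051776

@19  (19,3):1821602444624640·18+1223405590579200→34012249593822720, (19,4):1583313975727488·18+1821602444624640→30321254007719424, (19,5):909299905844112·18+1583313975727488→17950712280921504
@20  (20,4):30321254007719424·19+34012249593822720→610116075740491776, (20,5):17950712280921504·19+30321254007719424→371384787345228000
@21  (21,5):371384787345228000·20+610116075740491776→8037811822645051776
Read c(21,5) = 8037811822645051776.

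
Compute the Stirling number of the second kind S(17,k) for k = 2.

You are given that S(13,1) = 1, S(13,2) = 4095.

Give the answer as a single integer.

65535

@14  (14,1):1·1+0→1, (14,2):4095·2+1→8191
@15  (15,1):1·1+0→1, (15,2):8191·2+1→16383
@16  (16,1):1·1+0→1, (16,2):16383·2+1→32767
@17  (17,2):32767·2+1→65535
Read S(17,2) = 65535.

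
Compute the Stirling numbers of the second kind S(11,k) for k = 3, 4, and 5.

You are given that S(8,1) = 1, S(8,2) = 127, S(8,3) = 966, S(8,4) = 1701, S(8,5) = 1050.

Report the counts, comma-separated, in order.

28501, 145750, 246730

[9] T[9,1]:1*1+0=1 · T[9,2]:2*127+1=255 · T[9,3]:3*966+127=3025 · T[9,4]:4*1701+966=7770 · T[9,5]:5*1050+1701=6951
[10] T[10,2]:2*255+1=511 · T[10,3]:3*3025+255=9330 · T[10,4]:4*7770+3025=34105 · T[10,5]:5*6951+7770=42525
[11] T[11,3]:3*9330+511=28501 · T[11,4]:4*34105+9330=145750 · T[11,5]:5*42525+34105=246730
Read S(11,3) = 28501, S(11,4) = 145750, S(11,5) = 246730.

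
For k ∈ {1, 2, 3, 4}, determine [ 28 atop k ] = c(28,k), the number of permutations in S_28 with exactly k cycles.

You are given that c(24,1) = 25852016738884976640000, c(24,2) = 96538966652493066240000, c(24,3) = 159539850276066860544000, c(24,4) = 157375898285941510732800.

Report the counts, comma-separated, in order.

10888869450418352160768000000, 42373564558110787183902720000, 73689668464006010184007680000, 77226989703299075087834112000

row 25: T[25][1]=24·25852016738884976640000+0=620448401733239439360000  T[25][2]=24·96538966652493066240000+25852016738884976640000=2342787216398718566400000  T[25][3]=24·159539850276066860544000+96538966652493066240000=3925495373278097719296000  T[25][4]=24·157375898285941510732800+159539850276066860544000=3936561409138663118131200
row 26: T[26][1]=25·620448401733239439360000+0=15511210043330985984000000  T[26][2]=25·2342787216398718566400000+620448401733239439360000=59190128811701203599360000  T[26][3]=25·3925495373278097719296000+2342787216398718566400000=100480171548351161548800000  T[26][4]=25·3936561409138663118131200+3925495373278097719296000=102339530601744675672576000
row 27: T[27][1]=26·15511210043330985984000000+0=403291461126605635584000000  T[27][2]=26·59190128811701203599360000+15511210043330985984000000=1554454559147562279567360000  T[27][3]=26·100480171548351161548800000+59190128811701203599360000=2671674589068831403868160000  T[27][4]=26·102339530601744675672576000+100480171548351161548800000=2761307967193712729035776000
row 28: T[28][1]=27·403291461126605635584000000+0=10888869450418352160768000000  T[28][2]=27·1554454559147562279567360000+403291461126605635584000000=42373564558110787183902720000  T[28][3]=27·2671674589068831403868160000+1554454559147562279567360000=73689668464006010184007680000  T[28][4]=27·2761307967193712729035776000+2671674589068831403868160000=77226989703299075087834112000
Read c(28,1) = 10888869450418352160768000000, c(28,2) = 42373564558110787183902720000, c(28,3) = 73689668464006010184007680000, c(28,4) = 77226989703299075087834112000.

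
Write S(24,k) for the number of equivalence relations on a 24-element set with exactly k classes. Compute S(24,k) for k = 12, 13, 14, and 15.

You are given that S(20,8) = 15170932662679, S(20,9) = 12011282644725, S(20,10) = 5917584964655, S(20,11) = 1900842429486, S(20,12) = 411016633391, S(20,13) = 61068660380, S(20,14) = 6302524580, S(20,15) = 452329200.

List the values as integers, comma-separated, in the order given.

r21: T_21,9=9×12011282644725+15170932662679=123272476465204; T_21,10=10×5917584964655+12011282644725=71187132291275; T_21,11=11×1900842429486+5917584964655=26826851689001; T_21,12=12×411016633391+1900842429486=6833042030178; T_21,13=13×61068660380+411016633391=1204909218331; T_21,14=14×6302524580+61068660380=149304004500; T_21,15=15×452329200+6302524580=13087462580
r22: T_22,10=10×71187132291275+123272476465204=835143799377954; T_22,11=11×26826851689001+71187132291275=366282500870286; T_22,12=12×6833042030178+26826851689001=108823356051137; T_22,13=13×1204909218331+6833042030178=22496861868481; T_22,14=14×149304004500+1204909218331=3295165281331; T_22,15=15×13087462580+149304004500=345615943200
r23: T_23,11=11×366282500870286+835143799377954=4864251308951100; T_23,12=12×108823356051137+366282500870286=1672162773483930; T_23,13=13×22496861868481+108823356051137=401282560341390; T_23,14=14×3295165281331+22496861868481=68629175807115; T_23,15=15×345615943200+3295165281331=8479404429331
r24: T_24,12=12×1672162773483930+4864251308951100=24930204590758260; T_24,13=13×401282560341390+1672162773483930=6888836057922000; T_24,14=14×68629175807115+401282560341390=1362091021641000; T_24,15=15×8479404429331+68629175807115=195820242247080
Read S(24,12) = 24930204590758260, S(24,13) = 6888836057922000, S(24,14) = 1362091021641000, S(24,15) = 195820242247080.

24930204590758260, 6888836057922000, 1362091021641000, 195820242247080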